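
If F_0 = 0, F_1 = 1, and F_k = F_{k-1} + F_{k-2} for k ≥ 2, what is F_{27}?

196418

Iterating the recurrence up to F_{20} = 6765 and F_{19} = 4181:
F_{21} = F_{20} + F_{19} = 6765 + 4181 = 10946
F_{22} = F_{21} + F_{20} = 10946 + 6765 = 17711
F_{23} = F_{22} + F_{21} = 17711 + 10946 = 28657
F_{24} = F_{23} + F_{22} = 28657 + 17711 = 46368
F_{25} = F_{24} + F_{23} = 46368 + 28657 = 75025
F_{26} = F_{25} + F_{24} = 75025 + 46368 = 121393
F_{27} = F_{26} + F_{25} = 121393 + 75025 = 196418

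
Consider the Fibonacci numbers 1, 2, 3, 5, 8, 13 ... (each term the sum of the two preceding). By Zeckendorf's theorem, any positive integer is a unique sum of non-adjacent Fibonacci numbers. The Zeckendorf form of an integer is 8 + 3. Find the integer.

8 + 3 = 11.

11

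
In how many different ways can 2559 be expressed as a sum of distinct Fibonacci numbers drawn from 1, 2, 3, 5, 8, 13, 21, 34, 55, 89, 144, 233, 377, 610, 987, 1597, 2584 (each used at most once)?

15

Each representation comes from the Zeckendorf form by replacing some F_k with F_{k−1} + F_{k−2} where possible.
2559 = 1597+610+233+89+21+8+1 = 1597+610+233+89+21+5+3+1 = 1597+610+233+55+34+21+8+1 = 1597+610+233+89+13+8+5+3+1 = … (11 more), for 15 in all.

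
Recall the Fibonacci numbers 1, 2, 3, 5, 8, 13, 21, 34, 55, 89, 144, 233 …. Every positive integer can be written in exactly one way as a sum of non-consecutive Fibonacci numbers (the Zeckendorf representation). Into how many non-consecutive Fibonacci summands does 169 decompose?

Greedy algorithm:
take 144 (≤ 169); 169 − 144 = 25
take 21 (≤ 25); 25 − 21 = 4
take 3 (≤ 4); 4 − 3 = 1
take 1 (≤ 1); 1 − 1 = 0
169 = 144 + 21 + 3 + 1, which has 4 terms.

4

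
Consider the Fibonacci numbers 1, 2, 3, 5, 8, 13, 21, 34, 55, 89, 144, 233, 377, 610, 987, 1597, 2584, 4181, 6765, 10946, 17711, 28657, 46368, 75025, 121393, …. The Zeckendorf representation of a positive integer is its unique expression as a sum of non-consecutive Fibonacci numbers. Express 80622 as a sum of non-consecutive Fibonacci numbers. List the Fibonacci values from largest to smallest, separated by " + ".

75025 + 4181 + 987 + 377 + 34 + 13 + 5

80622: greatest Fibonacci not exceeding it is 75025, leaving 5597
5597: greatest Fibonacci not exceeding it is 4181, leaving 1416
1416: greatest Fibonacci not exceeding it is 987, leaving 429
429: greatest Fibonacci not exceeding it is 377, leaving 52
52: greatest Fibonacci not exceeding it is 34, leaving 18
18: greatest Fibonacci not exceeding it is 13, leaving 5
5: greatest Fibonacci not exceeding it is 5, leaving 0
So 80622 = 75025 + 4181 + 987 + 377 + 34 + 13 + 5, with no two terms consecutive in the sequence.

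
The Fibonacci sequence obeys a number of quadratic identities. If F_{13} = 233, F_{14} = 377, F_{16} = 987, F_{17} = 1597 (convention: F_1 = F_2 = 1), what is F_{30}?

832040

By the addition formula F_{m+n} = F_m F_{n+1} + F_{m−1} F_n with m=14, n=16: F_{30} = 377·1597 + 233·987 = 602069 + 229971 = 832040.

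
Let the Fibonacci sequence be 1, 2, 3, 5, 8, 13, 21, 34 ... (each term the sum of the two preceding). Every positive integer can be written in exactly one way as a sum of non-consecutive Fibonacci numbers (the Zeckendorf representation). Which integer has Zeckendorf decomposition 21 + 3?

24

21 + 3 = 24.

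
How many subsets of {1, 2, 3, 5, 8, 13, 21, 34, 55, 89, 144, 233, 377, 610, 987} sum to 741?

21

Each representation comes from the Zeckendorf form by replacing some F_k with F_{k−1} + F_{k−2} where possible.
741 = 610+89+34+8 = 610+89+34+5+3 = 610+89+21+13+8 = … (18 more), for 21 in all.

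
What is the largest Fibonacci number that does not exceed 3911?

2584

2584 ≤ 3911 < 4181, so the largest Fibonacci number not exceeding 3911 is 2584.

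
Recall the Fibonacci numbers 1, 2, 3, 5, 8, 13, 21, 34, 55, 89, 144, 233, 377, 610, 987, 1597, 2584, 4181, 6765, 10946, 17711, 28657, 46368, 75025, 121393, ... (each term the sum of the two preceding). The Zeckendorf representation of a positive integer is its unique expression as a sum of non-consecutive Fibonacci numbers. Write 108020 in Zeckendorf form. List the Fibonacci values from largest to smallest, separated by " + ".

Greedy algorithm:
largest Fibonacci ≤ 108020 is 75025; 108020 − 75025 = 32995
largest Fibonacci ≤ 32995 is 28657; 32995 − 28657 = 4338
largest Fibonacci ≤ 4338 is 4181; 4338 − 4181 = 157
largest Fibonacci ≤ 157 is 144; 157 − 144 = 13
largest Fibonacci ≤ 13 is 13; 13 − 13 = 0
So 108020 = 75025 + 28657 + 4181 + 144 + 13, with no two terms consecutive in the sequence.

75025 + 28657 + 4181 + 144 + 13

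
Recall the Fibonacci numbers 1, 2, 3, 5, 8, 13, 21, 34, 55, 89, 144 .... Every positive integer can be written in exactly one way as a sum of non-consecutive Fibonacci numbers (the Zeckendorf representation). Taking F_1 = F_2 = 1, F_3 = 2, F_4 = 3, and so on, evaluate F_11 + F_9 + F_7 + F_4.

F_11 + F_9 + F_7 + F_4 = 89 + 34 + 13 + 3 = 139.

139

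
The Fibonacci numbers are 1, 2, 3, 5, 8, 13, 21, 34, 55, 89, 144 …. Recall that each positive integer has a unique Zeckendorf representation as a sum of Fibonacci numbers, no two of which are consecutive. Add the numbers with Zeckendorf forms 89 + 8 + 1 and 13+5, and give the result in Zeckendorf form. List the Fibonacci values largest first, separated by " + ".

The two numbers are 98 and 18, so their sum is 116.
Greedy algorithm:
116 − 89 = 27
27 − 21 = 6
6 − 5 = 1
1 − 1 = 0

89 + 21 + 5 + 1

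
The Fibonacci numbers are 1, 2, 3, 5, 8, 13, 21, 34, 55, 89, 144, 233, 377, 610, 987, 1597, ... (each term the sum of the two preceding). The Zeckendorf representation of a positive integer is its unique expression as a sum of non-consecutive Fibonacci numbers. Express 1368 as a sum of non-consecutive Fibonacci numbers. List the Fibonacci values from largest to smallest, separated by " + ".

987 + 377 + 3 + 1

take 987 (≤ 1368); 1368 − 987 = 381
take 377 (≤ 381); 381 − 377 = 4
take 3 (≤ 4); 4 − 3 = 1
take 1 (≤ 1); 1 − 1 = 0
So 1368 = 987 + 377 + 3 + 1, with no two terms consecutive in the sequence.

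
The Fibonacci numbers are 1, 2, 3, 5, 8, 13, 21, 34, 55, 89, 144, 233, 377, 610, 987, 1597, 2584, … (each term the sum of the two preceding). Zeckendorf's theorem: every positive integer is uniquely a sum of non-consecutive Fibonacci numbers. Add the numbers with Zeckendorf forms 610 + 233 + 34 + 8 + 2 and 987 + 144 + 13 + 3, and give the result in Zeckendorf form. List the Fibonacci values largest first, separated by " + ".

The two numbers are 887 and 1147, so their sum is 2034.
Repeatedly subtract the largest Fibonacci number that fits:
subtract 1597 from 2034: 437 remains
subtract 377 from 437: 60 remains
subtract 55 from 60: 5 remains
subtract 5 from 5: 0 remains

1597 + 377 + 55 + 5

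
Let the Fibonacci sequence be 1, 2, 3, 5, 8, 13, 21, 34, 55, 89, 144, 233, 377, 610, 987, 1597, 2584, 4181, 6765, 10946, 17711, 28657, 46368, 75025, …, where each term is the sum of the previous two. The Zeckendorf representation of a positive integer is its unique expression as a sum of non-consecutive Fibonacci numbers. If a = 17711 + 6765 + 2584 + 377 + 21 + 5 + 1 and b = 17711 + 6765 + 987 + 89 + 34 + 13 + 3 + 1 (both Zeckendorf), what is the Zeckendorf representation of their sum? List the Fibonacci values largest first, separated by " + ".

The two numbers are 27464 and 25603, so their sum is 53067.
subtract 46368 from 53067: 6699 remains
subtract 4181 from 6699: 2518 remains
subtract 1597 from 2518: 921 remains
subtract 610 from 921: 311 remains
subtract 233 from 311: 78 remains
subtract 55 from 78: 23 remains
subtract 21 from 23: 2 remains
subtract 2 from 2: 0 remains

46368 + 4181 + 1597 + 610 + 233 + 55 + 21 + 2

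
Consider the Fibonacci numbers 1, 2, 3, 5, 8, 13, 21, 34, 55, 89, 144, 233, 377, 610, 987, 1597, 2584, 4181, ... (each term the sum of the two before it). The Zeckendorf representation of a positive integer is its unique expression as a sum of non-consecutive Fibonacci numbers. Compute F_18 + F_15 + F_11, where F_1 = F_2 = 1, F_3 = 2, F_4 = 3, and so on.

F_18 + F_15 + F_11 = 2584 + 610 + 89 = 3283.

3283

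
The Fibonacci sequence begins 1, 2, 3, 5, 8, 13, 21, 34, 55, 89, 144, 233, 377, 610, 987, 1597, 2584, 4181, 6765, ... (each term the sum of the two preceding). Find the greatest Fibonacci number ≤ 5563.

4181 ≤ 5563 < 6765, so the largest Fibonacci number not exceeding 5563 is 4181.

4181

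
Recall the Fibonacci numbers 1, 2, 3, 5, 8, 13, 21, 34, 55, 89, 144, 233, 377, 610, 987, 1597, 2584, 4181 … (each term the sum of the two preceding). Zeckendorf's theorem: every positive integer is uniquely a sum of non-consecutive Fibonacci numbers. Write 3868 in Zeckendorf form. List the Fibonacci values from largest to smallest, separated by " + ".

2584 + 987 + 233 + 55 + 8 + 1

3868: greatest Fibonacci not exceeding it is 2584, leaving 1284
1284: greatest Fibonacci not exceeding it is 987, leaving 297
297: greatest Fibonacci not exceeding it is 233, leaving 64
64: greatest Fibonacci not exceeding it is 55, leaving 9
9: greatest Fibonacci not exceeding it is 8, leaving 1
1: greatest Fibonacci not exceeding it is 1, leaving 0
So 3868 = 2584 + 987 + 233 + 55 + 8 + 1, with no two terms consecutive in the sequence.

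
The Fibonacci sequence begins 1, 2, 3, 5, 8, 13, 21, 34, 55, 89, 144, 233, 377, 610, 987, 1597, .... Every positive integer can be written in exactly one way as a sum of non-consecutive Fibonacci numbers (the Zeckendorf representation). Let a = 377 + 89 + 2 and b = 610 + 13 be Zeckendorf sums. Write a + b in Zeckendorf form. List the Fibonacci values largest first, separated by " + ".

987 + 89 + 13 + 2

The two numbers are 468 and 623, so their sum is 1091.
subtract 987 from 1091: 104 remains
subtract 89 from 104: 15 remains
subtract 13 from 15: 2 remains
subtract 2 from 2: 0 remains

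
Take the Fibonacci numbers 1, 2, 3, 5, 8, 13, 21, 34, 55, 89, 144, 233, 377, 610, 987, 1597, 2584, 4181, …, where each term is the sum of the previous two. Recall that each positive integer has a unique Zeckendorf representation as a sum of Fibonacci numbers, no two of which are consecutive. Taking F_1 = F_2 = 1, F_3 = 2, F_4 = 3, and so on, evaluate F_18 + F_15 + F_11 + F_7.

F_18 + F_15 + F_11 + F_7 = 2584 + 610 + 89 + 13 = 3296.

3296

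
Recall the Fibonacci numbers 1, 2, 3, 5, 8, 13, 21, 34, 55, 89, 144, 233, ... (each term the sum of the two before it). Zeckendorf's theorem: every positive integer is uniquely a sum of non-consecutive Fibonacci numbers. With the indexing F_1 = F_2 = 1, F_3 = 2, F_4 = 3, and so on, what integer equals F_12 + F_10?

199

F_12 + F_10 = 144 + 55 = 199.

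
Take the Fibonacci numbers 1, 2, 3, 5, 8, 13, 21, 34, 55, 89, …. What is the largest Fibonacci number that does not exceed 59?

55

55 ≤ 59 < 89, so the largest Fibonacci number not exceeding 59 is 55.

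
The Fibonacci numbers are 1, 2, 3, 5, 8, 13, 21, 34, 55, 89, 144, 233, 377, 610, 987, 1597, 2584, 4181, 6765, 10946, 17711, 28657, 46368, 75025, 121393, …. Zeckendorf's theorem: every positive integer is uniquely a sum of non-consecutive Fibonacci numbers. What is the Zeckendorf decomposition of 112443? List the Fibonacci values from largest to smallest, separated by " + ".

75025 + 28657 + 6765 + 1597 + 377 + 21 + 1

112443: greatest Fibonacci not exceeding it is 75025, leaving 37418
37418: greatest Fibonacci not exceeding it is 28657, leaving 8761
8761: greatest Fibonacci not exceeding it is 6765, leaving 1996
1996: greatest Fibonacci not exceeding it is 1597, leaving 399
399: greatest Fibonacci not exceeding it is 377, leaving 22
22: greatest Fibonacci not exceeding it is 21, leaving 1
1: greatest Fibonacci not exceeding it is 1, leaving 0
So 112443 = 75025 + 28657 + 6765 + 1597 + 377 + 21 + 1, with no two terms consecutive in the sequence.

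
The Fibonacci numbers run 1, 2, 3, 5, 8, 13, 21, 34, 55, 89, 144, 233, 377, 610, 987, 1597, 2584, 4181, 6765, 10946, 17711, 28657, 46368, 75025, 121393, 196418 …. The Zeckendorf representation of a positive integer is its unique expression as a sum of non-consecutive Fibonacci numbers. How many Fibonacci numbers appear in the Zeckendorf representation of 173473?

8

take 121393 (≤ 173473); 173473 − 121393 = 52080
take 46368 (≤ 52080); 52080 − 46368 = 5712
take 4181 (≤ 5712); 5712 − 4181 = 1531
take 987 (≤ 1531); 1531 − 987 = 544
take 377 (≤ 544); 544 − 377 = 167
take 144 (≤ 167); 167 − 144 = 23
take 21 (≤ 23); 23 − 21 = 2
take 2 (≤ 2); 2 − 2 = 0
173473 = 121393 + 46368 + 4181 + 987 + 377 + 144 + 21 + 2, which has 8 terms.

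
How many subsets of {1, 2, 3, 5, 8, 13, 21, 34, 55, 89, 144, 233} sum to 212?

Each representation comes from the Zeckendorf form by replacing some F_k with F_{k−1} + F_{k−2} where possible.
212 = 144+55+13 = 144+55+8+5 = 144+34+21+13 = 144+55+8+3+2 = … (5 more), for 9 in all.

9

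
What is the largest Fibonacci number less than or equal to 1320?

987 ≤ 1320 < 1597, so the largest Fibonacci number not exceeding 1320 is 987.

987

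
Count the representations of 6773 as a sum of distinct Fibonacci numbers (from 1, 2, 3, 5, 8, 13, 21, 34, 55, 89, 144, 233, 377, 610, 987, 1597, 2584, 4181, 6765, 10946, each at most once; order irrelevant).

6773 = 6765+8 = 6765+5+3 = 4181+2584+8 = 6765+5+2+1 = … (19 more), for 23 in all.

23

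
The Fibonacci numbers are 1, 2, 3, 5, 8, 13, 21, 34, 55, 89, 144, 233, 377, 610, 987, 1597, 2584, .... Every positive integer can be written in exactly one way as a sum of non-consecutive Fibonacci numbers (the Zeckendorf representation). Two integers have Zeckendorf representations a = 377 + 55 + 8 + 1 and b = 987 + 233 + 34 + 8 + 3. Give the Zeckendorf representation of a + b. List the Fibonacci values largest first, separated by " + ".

The two numbers are 441 and 1265, so their sum is 1706.
1706 − 1597 = 109
109 − 89 = 20
20 − 13 = 7
7 − 5 = 2
2 − 2 = 0

1597 + 89 + 13 + 5 + 2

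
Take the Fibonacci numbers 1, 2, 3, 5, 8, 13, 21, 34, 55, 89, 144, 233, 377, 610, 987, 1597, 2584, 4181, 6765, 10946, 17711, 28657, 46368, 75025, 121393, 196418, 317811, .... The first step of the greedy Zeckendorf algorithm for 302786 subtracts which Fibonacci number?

196418 ≤ 302786 < 317811, so the largest Fibonacci number not exceeding 302786 is 196418.

196418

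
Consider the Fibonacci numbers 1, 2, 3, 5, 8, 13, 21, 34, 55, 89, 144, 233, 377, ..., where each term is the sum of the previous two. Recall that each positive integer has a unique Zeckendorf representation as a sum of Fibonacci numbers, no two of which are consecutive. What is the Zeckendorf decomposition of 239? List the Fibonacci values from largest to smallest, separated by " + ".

233 + 5 + 1

Greedy algorithm:
239: greatest Fibonacci not exceeding it is 233, leaving 6
6: greatest Fibonacci not exceeding it is 5, leaving 1
1: greatest Fibonacci not exceeding it is 1, leaving 0
So 239 = 233 + 5 + 1, with no two terms consecutive in the sequence.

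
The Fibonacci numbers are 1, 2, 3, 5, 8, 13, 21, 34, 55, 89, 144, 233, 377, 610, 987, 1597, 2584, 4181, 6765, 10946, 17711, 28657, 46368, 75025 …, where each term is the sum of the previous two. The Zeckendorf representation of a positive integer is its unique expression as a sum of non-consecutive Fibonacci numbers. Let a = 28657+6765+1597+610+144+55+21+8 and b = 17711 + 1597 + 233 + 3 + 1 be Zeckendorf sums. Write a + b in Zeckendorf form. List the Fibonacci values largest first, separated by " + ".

The two numbers are 37857 and 19545, so their sum is 57402.
subtract 46368 from 57402: 11034 remains
subtract 10946 from 11034: 88 remains
subtract 55 from 88: 33 remains
subtract 21 from 33: 12 remains
subtract 8 from 12: 4 remains
subtract 3 from 4: 1 remains
subtract 1 from 1: 0 remains

46368 + 10946 + 55 + 21 + 8 + 3 + 1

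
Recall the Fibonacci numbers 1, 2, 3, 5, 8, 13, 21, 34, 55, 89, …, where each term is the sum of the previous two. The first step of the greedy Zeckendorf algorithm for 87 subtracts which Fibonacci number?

55

55 ≤ 87 < 89, so the largest Fibonacci number not exceeding 87 is 55.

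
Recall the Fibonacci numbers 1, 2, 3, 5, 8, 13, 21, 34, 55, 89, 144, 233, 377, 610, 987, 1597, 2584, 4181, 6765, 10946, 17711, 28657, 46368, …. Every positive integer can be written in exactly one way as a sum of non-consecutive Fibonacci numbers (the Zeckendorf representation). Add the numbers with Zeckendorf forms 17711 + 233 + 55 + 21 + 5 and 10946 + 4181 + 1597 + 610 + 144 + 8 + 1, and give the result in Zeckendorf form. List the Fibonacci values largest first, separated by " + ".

The two numbers are 18025 and 17487, so their sum is 35512.
Repeatedly subtract the largest Fibonacci number that fits:
take 28657 (≤ 35512); 35512 − 28657 = 6855
take 6765 (≤ 6855); 6855 − 6765 = 90
take 89 (≤ 90); 90 − 89 = 1
take 1 (≤ 1); 1 − 1 = 0

28657 + 6765 + 89 + 1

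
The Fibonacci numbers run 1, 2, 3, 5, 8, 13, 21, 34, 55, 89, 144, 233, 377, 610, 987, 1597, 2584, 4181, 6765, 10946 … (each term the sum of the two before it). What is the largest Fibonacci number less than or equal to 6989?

6765 ≤ 6989 < 10946, so the largest Fibonacci number not exceeding 6989 is 6765.

6765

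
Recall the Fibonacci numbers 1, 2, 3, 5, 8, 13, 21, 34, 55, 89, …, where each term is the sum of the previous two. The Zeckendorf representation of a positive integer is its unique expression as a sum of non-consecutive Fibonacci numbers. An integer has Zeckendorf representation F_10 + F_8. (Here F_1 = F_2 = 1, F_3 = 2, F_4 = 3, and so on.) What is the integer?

76

F_10 + F_8 = 55 + 21 = 76.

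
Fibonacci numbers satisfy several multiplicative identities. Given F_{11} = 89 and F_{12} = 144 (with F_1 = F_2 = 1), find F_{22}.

17711

By the doubling identity F_{2k} = F_k(2F_{k+1} − F_k): F_{22} = 89·(2·144 − 89) = 89·199 = 17711.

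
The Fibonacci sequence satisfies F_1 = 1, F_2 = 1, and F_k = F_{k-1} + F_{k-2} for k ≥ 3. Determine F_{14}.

Iterating the recurrence up to F_{9} = 34 and F_{8} = 21:
F_{10} = F_{9} + F_{8} = 34 + 21 = 55
F_{11} = F_{10} + F_{9} = 55 + 34 = 89
F_{12} = F_{11} + F_{10} = 89 + 55 = 144
F_{13} = F_{12} + F_{11} = 144 + 89 = 233
F_{14} = F_{13} + F_{12} = 233 + 144 = 377

377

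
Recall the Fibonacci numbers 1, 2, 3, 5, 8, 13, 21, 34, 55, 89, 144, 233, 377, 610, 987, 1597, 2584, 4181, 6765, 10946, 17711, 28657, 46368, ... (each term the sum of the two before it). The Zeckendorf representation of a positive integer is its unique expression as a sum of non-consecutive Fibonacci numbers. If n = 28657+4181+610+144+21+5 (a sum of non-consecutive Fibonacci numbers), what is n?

33618

28657+4181+610+144+21+5 = 33618.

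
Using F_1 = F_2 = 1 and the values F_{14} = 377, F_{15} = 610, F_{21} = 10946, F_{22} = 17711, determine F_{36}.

By the addition formula F_{m+n} = F_m F_{n+1} + F_{m−1} F_n with m=15, n=21: F_{36} = 610·17711 + 377·10946 = 10803710 + 4126642 = 14930352.

14930352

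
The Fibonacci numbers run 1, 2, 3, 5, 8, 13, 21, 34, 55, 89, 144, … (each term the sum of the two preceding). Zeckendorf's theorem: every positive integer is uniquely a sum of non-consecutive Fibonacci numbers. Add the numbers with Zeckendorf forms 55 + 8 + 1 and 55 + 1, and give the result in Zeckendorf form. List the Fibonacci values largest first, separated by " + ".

89 + 21 + 8 + 2

The two numbers are 64 and 56, so their sum is 120.
Repeatedly subtract the largest Fibonacci number that fits:
take 89 (≤ 120); 120 − 89 = 31
take 21 (≤ 31); 31 − 21 = 10
take 8 (≤ 10); 10 − 8 = 2
take 2 (≤ 2); 2 − 2 = 0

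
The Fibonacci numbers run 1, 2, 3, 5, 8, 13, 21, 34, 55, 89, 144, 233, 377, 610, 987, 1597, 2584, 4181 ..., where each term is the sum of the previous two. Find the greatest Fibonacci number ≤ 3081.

2584 ≤ 3081 < 4181, so the largest Fibonacci number not exceeding 3081 is 2584.

2584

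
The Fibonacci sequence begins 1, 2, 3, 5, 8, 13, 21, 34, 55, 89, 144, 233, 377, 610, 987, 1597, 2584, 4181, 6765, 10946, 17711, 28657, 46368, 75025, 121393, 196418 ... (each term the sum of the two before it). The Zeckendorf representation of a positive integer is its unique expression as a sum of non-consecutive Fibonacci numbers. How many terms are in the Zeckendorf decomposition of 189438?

8

Greedy algorithm:
largest Fibonacci ≤ 189438 is 121393; 189438 − 121393 = 68045
largest Fibonacci ≤ 68045 is 46368; 68045 − 46368 = 21677
largest Fibonacci ≤ 21677 is 17711; 21677 − 17711 = 3966
largest Fibonacci ≤ 3966 is 2584; 3966 − 2584 = 1382
largest Fibonacci ≤ 1382 is 987; 1382 − 987 = 395
largest Fibonacci ≤ 395 is 377; 395 − 377 = 18
largest Fibonacci ≤ 18 is 13; 18 − 13 = 5
largest Fibonacci ≤ 5 is 5; 5 − 5 = 0
189438 = 121393 + 46368 + 17711 + 2584 + 987 + 377 + 13 + 5, which has 8 terms.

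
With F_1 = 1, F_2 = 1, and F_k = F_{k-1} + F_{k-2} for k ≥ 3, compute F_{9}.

Iterating the recurrence up to F_{2} = 1 and F_{1} = 1:
F_{3} = F_{2} + F_{1} = 1 + 1 = 2
F_{4} = F_{3} + F_{2} = 2 + 1 = 3
F_{5} = F_{4} + F_{3} = 3 + 2 = 5
F_{6} = F_{5} + F_{4} = 5 + 3 = 8
F_{7} = F_{6} + F_{5} = 8 + 5 = 13
F_{8} = F_{7} + F_{6} = 13 + 8 = 21
F_{9} = F_{8} + F_{7} = 21 + 13 = 34

34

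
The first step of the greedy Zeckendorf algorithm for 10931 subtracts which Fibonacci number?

6765 ≤ 10931 < 10946, so the largest Fibonacci number not exceeding 10931 is 6765.

6765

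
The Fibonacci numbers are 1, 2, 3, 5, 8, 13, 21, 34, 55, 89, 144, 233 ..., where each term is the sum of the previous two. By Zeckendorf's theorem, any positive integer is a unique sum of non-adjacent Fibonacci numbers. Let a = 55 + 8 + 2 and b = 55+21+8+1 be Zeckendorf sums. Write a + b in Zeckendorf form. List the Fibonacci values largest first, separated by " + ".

144 + 5 + 1

The two numbers are 65 and 85, so their sum is 150.
Repeatedly subtract the largest Fibonacci number that fits:
144 ≤ 150 < 233, so take 144; remainder 6
5 ≤ 6 < 8, so take 5; remainder 1
1 ≤ 1 < 2, so take 1; remainder 0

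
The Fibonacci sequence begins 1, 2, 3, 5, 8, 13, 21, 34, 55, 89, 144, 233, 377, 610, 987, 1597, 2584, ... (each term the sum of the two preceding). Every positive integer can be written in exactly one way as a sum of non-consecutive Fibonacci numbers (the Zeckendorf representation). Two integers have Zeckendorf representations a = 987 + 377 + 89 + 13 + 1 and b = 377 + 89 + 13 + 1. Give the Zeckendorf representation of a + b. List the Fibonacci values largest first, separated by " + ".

The two numbers are 1467 and 480, so their sum is 1947.
take 1597 (≤ 1947); 1947 − 1597 = 350
take 233 (≤ 350); 350 − 233 = 117
take 89 (≤ 117); 117 − 89 = 28
take 21 (≤ 28); 28 − 21 = 7
take 5 (≤ 7); 7 − 5 = 2
take 2 (≤ 2); 2 − 2 = 0

1597 + 233 + 89 + 21 + 5 + 2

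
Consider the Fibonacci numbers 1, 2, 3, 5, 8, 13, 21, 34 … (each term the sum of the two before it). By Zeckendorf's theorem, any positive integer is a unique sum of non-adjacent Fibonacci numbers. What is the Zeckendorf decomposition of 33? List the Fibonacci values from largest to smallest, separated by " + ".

21 + 8 + 3 + 1

Greedy algorithm:
largest Fibonacci ≤ 33 is 21; 33 − 21 = 12
largest Fibonacci ≤ 12 is 8; 12 − 8 = 4
largest Fibonacci ≤ 4 is 3; 4 − 3 = 1
largest Fibonacci ≤ 1 is 1; 1 − 1 = 0
So 33 = 21 + 8 + 3 + 1, with no two terms consecutive in the sequence.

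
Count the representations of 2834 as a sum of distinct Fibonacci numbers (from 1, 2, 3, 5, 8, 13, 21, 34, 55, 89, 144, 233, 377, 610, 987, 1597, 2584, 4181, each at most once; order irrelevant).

21

Each representation comes from the Zeckendorf form by replacing some F_k with F_{k−1} + F_{k−2} where possible.
2834 = 2584+233+13+3+1 = 2584+233+8+5+3+1 = 2584+144+89+13+3+1 = … (18 more), for 21 in all.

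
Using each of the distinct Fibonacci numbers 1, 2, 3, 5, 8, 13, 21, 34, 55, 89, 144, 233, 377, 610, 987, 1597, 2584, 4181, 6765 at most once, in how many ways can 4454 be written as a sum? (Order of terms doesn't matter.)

47

4454 = 4181+233+34+5+1 = 4181+233+34+3+2+1 = 4181+233+21+13+5+1 = 4181+144+89+34+5+1 = 2584+1597+233+34+5+1 = … (42 more), for 47 in all.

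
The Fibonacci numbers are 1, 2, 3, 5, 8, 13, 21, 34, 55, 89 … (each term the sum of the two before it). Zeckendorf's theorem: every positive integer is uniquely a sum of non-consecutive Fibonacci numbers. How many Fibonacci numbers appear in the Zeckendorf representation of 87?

4

Greedily peel off the largest Fibonacci term at each step:
largest Fibonacci ≤ 87 is 55; 87 − 55 = 32
largest Fibonacci ≤ 32 is 21; 32 − 21 = 11
largest Fibonacci ≤ 11 is 8; 11 − 8 = 3
largest Fibonacci ≤ 3 is 3; 3 − 3 = 0
87 = 55 + 21 + 8 + 3, which has 4 terms.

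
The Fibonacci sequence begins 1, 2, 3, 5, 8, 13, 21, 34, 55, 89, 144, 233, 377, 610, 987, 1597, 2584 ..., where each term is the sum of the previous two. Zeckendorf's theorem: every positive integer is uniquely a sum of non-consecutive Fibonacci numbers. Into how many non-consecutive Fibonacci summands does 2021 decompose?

4

subtract 1597 from 2021: 424 remains
subtract 377 from 424: 47 remains
subtract 34 from 47: 13 remains
subtract 13 from 13: 0 remains
2021 = 1597 + 377 + 34 + 13, which has 4 terms.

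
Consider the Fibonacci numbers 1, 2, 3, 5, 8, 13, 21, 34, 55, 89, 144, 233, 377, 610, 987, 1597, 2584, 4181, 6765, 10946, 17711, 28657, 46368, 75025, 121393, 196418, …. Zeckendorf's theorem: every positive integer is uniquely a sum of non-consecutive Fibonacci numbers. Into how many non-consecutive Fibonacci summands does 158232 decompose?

9

Greedily peel off the largest Fibonacci term at each step:
121393 ≤ 158232 < 196418, so take 121393; remainder 36839
28657 ≤ 36839 < 46368, so take 28657; remainder 8182
6765 ≤ 8182 < 10946, so take 6765; remainder 1417
987 ≤ 1417 < 1597, so take 987; remainder 430
377 ≤ 430 < 610, so take 377; remainder 53
34 ≤ 53 < 55, so take 34; remainder 19
13 ≤ 19 < 21, so take 13; remainder 6
5 ≤ 6 < 8, so take 5; remainder 1
1 ≤ 1 < 2, so take 1; remainder 0
158232 = 121393 + 28657 + 6765 + 987 + 377 + 34 + 13 + 5 + 1, which has 9 terms.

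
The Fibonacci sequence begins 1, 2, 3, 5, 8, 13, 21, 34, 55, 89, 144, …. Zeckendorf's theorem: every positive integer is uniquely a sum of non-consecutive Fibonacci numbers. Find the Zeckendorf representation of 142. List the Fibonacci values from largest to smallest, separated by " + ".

largest Fibonacci ≤ 142 is 89; 142 − 89 = 53
largest Fibonacci ≤ 53 is 34; 53 − 34 = 19
largest Fibonacci ≤ 19 is 13; 19 − 13 = 6
largest Fibonacci ≤ 6 is 5; 6 − 5 = 1
largest Fibonacci ≤ 1 is 1; 1 − 1 = 0
So 142 = 89 + 34 + 13 + 5 + 1, with no two terms consecutive in the sequence.

89 + 34 + 13 + 5 + 1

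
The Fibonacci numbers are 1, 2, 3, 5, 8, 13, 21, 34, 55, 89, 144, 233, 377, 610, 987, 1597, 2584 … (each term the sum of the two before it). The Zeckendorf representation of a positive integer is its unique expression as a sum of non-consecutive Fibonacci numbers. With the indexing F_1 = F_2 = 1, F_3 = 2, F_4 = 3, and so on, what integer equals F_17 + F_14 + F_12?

2118

F_17 + F_14 + F_12 = 1597 + 377 + 144 = 2118.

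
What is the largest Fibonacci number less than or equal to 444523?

317811

317811 ≤ 444523 < 514229, so the largest Fibonacci number not exceeding 444523 is 317811.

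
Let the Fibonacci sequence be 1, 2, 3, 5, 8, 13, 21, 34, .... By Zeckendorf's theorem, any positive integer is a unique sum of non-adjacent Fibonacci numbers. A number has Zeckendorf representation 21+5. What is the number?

26

21+5 = 26.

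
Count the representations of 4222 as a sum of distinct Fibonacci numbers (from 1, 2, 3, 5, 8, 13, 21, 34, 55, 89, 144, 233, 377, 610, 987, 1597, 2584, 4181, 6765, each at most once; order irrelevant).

11

Each representation comes from the Zeckendorf form by replacing some F_k with F_{k−1} + F_{k−2} where possible.
4222 = 4181+34+5+2 = 4181+21+13+5+2 = 2584+1597+34+5+2 = 2584+1597+21+13+5+2 = … (7 more), for 11 in all.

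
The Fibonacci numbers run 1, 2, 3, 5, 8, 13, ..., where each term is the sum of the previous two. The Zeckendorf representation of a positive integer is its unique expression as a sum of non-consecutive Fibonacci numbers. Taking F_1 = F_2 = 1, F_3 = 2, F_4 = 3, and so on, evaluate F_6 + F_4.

11

F_6 + F_4 = 8 + 3 = 11.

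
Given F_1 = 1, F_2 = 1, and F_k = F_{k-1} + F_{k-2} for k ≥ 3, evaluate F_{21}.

Iterating the recurrence up to F_{17} = 1597 and F_{16} = 987:
F_{18} = F_{17} + F_{16} = 1597 + 987 = 2584
F_{19} = F_{18} + F_{17} = 2584 + 1597 = 4181
F_{20} = F_{19} + F_{18} = 4181 + 2584 = 6765
F_{21} = F_{20} + F_{19} = 6765 + 4181 = 10946

10946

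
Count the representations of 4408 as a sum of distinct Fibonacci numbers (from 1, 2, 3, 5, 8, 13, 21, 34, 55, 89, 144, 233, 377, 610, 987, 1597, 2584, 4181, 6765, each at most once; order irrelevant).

16

Starting from the Zeckendorf form and repeatedly splitting a term F_k into F_{k−1} + F_{k−2} (when neither is already used) reaches every representation.
4408 = 4181+144+55+21+5+2 = 4181+144+55+13+8+5+2 = 2584+1597+144+55+21+5+2 = 4181+144+34+21+13+8+5+2 = … (12 more), for 16 in all.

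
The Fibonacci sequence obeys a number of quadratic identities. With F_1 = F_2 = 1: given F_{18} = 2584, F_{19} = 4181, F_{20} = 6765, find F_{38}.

39088169

By the addition formula F_{m+n} = F_m F_{n+1} + F_{m−1} F_n with m=19, n=19: F_{38} = 4181·6765 + 2584·4181 = 28284465 + 10803704 = 39088169.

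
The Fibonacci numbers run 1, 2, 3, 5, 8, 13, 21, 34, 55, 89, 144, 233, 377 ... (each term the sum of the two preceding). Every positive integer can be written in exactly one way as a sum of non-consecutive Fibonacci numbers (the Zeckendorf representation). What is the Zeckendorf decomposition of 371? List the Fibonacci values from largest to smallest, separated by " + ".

Repeatedly subtract the largest Fibonacci number that fits:
371 − 233 = 138
138 − 89 = 49
49 − 34 = 15
15 − 13 = 2
2 − 2 = 0
So 371 = 233 + 89 + 34 + 13 + 2, with no two terms consecutive in the sequence.

233 + 89 + 34 + 13 + 2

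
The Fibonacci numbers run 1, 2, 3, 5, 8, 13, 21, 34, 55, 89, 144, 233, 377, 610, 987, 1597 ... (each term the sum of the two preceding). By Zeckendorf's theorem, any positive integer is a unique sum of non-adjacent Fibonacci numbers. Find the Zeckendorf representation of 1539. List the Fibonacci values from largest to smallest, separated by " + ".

Repeatedly subtract the largest Fibonacci number that fits:
largest Fibonacci ≤ 1539 is 987; 1539 − 987 = 552
largest Fibonacci ≤ 552 is 377; 552 − 377 = 175
largest Fibonacci ≤ 175 is 144; 175 − 144 = 31
largest Fibonacci ≤ 31 is 21; 31 − 21 = 10
largest Fibonacci ≤ 10 is 8; 10 − 8 = 2
largest Fibonacci ≤ 2 is 2; 2 − 2 = 0
So 1539 = 987 + 377 + 144 + 21 + 8 + 2, with no two terms consecutive in the sequence.

987 + 377 + 144 + 21 + 8 + 2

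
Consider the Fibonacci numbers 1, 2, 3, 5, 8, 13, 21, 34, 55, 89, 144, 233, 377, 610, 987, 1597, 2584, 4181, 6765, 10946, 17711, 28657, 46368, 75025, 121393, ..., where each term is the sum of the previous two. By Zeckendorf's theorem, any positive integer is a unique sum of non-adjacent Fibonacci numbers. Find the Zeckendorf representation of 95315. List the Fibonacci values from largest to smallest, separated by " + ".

Greedily peel off the largest Fibonacci term at each step:
take 75025 (≤ 95315); 95315 − 75025 = 20290
take 17711 (≤ 20290); 20290 − 17711 = 2579
take 1597 (≤ 2579); 2579 − 1597 = 982
take 610 (≤ 982); 982 − 610 = 372
take 233 (≤ 372); 372 − 233 = 139
take 89 (≤ 139); 139 − 89 = 50
take 34 (≤ 50); 50 − 34 = 16
take 13 (≤ 16); 16 − 13 = 3
take 3 (≤ 3); 3 − 3 = 0
So 95315 = 75025 + 17711 + 1597 + 610 + 233 + 89 + 34 + 13 + 3, with no two terms consecutive in the sequence.

75025 + 17711 + 1597 + 610 + 233 + 89 + 34 + 13 + 3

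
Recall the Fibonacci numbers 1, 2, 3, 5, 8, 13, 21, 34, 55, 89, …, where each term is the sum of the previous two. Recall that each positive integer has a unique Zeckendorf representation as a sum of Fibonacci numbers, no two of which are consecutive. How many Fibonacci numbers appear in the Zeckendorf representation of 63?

Greedily peel off the largest Fibonacci term at each step:
63 − 55 = 8
8 − 8 = 0
63 = 55 + 8, which has 2 terms.

2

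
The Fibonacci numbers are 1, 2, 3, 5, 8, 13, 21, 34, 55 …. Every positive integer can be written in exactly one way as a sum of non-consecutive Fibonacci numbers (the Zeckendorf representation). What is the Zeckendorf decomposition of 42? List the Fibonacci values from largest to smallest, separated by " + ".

34 + 8

42: greatest Fibonacci not exceeding it is 34, leaving 8
8: greatest Fibonacci not exceeding it is 8, leaving 0
So 42 = 34 + 8, with no two terms consecutive in the sequence.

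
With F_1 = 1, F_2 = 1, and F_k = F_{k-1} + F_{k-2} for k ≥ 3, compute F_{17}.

1597

Iterating the recurrence up to F_{10} = 55 and F_{9} = 34:
F_{11} = F_{10} + F_{9} = 55 + 34 = 89
F_{12} = F_{11} + F_{10} = 89 + 55 = 144
F_{13} = F_{12} + F_{11} = 144 + 89 = 233
F_{14} = F_{13} + F_{12} = 233 + 144 = 377
F_{15} = F_{14} + F_{13} = 377 + 233 = 610
F_{16} = F_{15} + F_{14} = 610 + 377 = 987
F_{17} = F_{16} + F_{15} = 987 + 610 = 1597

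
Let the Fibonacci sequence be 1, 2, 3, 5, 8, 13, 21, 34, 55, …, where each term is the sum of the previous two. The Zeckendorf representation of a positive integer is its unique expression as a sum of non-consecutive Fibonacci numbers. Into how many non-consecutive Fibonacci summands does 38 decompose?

Greedy algorithm:
38 − 34 = 4
4 − 3 = 1
1 − 1 = 0
38 = 34 + 3 + 1, which has 3 terms.

3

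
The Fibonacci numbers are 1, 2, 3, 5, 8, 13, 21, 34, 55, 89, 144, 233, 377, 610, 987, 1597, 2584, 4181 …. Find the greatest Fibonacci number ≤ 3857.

2584 ≤ 3857 < 4181, so the largest Fibonacci number not exceeding 3857 is 2584.

2584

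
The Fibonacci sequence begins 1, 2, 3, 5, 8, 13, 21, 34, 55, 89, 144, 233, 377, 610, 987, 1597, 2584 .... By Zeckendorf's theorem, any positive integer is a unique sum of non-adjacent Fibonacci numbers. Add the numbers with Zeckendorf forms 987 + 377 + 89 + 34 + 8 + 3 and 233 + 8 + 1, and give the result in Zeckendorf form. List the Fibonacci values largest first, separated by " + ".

1597 + 89 + 34 + 13 + 5 + 2

The two numbers are 1498 and 242, so their sum is 1740.
Greedily peel off the largest Fibonacci term at each step:
take 1597 (≤ 1740); 1740 − 1597 = 143
take 89 (≤ 143); 143 − 89 = 54
take 34 (≤ 54); 54 − 34 = 20
take 13 (≤ 20); 20 − 13 = 7
take 5 (≤ 7); 7 − 5 = 2
take 2 (≤ 2); 2 − 2 = 0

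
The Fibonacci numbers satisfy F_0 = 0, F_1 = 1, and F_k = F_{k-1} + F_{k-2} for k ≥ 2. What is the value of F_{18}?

2584

Iterating the recurrence up to F_{13} = 233 and F_{12} = 144:
F_{14} = F_{13} + F_{12} = 233 + 144 = 377
F_{15} = F_{14} + F_{13} = 377 + 233 = 610
F_{16} = F_{15} + F_{14} = 610 + 377 = 987
F_{17} = F_{16} + F_{15} = 987 + 610 = 1597
F_{18} = F_{17} + F_{16} = 1597 + 987 = 2584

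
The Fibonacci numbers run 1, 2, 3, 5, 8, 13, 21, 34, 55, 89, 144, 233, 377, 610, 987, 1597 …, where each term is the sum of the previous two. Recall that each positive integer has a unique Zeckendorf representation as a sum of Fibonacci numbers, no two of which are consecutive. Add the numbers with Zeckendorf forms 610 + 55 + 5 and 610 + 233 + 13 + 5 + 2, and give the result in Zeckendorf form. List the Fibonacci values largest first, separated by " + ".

The two numbers are 670 and 863, so their sum is 1533.
1533: greatest Fibonacci not exceeding it is 987, leaving 546
546: greatest Fibonacci not exceeding it is 377, leaving 169
169: greatest Fibonacci not exceeding it is 144, leaving 25
25: greatest Fibonacci not exceeding it is 21, leaving 4
4: greatest Fibonacci not exceeding it is 3, leaving 1
1: greatest Fibonacci not exceeding it is 1, leaving 0

987 + 377 + 144 + 21 + 3 + 1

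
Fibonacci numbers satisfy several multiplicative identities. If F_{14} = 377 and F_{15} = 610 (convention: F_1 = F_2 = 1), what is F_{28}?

317811

By the doubling identity F_{2k} = F_k(2F_{k+1} − F_k): F_{28} = 377·(2·610 − 377) = 377·843 = 317811.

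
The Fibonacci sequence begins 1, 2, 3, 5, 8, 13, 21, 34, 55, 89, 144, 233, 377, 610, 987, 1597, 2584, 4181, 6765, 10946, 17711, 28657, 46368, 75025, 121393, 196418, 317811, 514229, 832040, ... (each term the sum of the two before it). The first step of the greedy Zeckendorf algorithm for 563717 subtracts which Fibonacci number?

514229

514229 ≤ 563717 < 832040, so the largest Fibonacci number not exceeding 563717 is 514229.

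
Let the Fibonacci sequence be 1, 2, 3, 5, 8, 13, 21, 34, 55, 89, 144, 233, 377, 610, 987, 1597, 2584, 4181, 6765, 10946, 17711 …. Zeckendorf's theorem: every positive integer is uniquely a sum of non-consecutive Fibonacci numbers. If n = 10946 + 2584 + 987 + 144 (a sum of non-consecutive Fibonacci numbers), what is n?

10946 + 2584 + 987 + 144 = 14661.

14661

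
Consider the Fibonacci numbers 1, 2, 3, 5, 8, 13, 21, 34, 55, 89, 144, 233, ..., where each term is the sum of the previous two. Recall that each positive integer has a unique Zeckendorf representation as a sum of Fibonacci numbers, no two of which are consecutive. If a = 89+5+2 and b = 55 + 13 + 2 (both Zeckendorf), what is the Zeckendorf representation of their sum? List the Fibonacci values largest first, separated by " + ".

144 + 21 + 1

The two numbers are 96 and 70, so their sum is 166.
166 − 144 = 22
22 − 21 = 1
1 − 1 = 0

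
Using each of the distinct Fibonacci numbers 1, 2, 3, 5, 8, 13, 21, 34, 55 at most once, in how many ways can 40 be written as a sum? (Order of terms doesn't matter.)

5

40 = 34+5+1 = 34+3+2+1 = 21+13+5+1 = 21+13+3+2+1 = … (1 more), for 5 in all.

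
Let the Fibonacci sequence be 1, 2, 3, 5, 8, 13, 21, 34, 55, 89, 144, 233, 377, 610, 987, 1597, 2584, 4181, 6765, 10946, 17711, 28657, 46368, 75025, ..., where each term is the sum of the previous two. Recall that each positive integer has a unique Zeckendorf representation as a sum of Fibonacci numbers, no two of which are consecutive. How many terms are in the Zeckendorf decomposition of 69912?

5

Repeatedly subtract the largest Fibonacci number that fits:
largest Fibonacci ≤ 69912 is 46368; 69912 − 46368 = 23544
largest Fibonacci ≤ 23544 is 17711; 23544 − 17711 = 5833
largest Fibonacci ≤ 5833 is 4181; 5833 − 4181 = 1652
largest Fibonacci ≤ 1652 is 1597; 1652 − 1597 = 55
largest Fibonacci ≤ 55 is 55; 55 − 55 = 0
69912 = 46368 + 17711 + 4181 + 1597 + 55, which has 5 terms.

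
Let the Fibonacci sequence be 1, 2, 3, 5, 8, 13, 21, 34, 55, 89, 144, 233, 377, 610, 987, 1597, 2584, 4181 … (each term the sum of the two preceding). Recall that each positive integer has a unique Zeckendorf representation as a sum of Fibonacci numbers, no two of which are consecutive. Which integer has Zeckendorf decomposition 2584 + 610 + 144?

3338

2584 + 610 + 144 = 3338.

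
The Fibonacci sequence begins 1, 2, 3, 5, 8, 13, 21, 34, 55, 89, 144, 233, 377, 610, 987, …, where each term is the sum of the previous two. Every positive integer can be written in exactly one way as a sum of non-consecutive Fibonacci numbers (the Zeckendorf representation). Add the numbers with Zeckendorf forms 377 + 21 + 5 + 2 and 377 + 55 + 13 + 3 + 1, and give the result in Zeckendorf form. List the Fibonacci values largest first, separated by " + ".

The two numbers are 405 and 449, so their sum is 854.
take 610 (≤ 854); 854 − 610 = 244
take 233 (≤ 244); 244 − 233 = 11
take 8 (≤ 11); 11 − 8 = 3
take 3 (≤ 3); 3 − 3 = 0

610 + 233 + 8 + 3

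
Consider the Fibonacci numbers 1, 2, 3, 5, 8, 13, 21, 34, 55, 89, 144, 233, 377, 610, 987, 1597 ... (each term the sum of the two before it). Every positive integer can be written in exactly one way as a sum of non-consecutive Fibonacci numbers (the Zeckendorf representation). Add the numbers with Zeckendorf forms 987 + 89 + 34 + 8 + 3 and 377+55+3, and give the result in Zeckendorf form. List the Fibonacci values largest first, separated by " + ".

987 + 377 + 144 + 34 + 13 + 1

The two numbers are 1121 and 435, so their sum is 1556.
Greedily peel off the largest Fibonacci term at each step:
subtract 987 from 1556: 569 remains
subtract 377 from 569: 192 remains
subtract 144 from 192: 48 remains
subtract 34 from 48: 14 remains
subtract 13 from 14: 1 remains
subtract 1 from 1: 0 remains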